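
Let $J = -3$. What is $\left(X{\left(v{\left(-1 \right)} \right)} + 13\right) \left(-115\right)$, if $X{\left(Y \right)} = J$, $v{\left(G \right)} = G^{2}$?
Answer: $-1150$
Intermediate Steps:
$X{\left(Y \right)} = -3$
$\left(X{\left(v{\left(-1 \right)} \right)} + 13\right) \left(-115\right) = \left(-3 + 13\right) \left(-115\right) = 10 \left(-115\right) = -1150$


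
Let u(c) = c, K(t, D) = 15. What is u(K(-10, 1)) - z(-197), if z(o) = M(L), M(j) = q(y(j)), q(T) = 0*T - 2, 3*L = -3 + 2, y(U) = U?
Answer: 17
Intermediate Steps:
L = -1/3 (L = (-3 + 2)/3 = (1/3)*(-1) = -1/3 ≈ -0.33333)
q(T) = -2 (q(T) = 0 - 2 = -2)
M(j) = -2
z(o) = -2
u(K(-10, 1)) - z(-197) = 15 - 1*(-2) = 15 + 2 = 17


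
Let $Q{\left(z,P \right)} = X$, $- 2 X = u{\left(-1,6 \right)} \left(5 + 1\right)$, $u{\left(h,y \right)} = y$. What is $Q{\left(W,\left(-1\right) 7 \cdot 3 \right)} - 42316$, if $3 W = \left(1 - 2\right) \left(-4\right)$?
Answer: $-42334$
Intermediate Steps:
$W = \frac{4}{3}$ ($W = \frac{\left(1 - 2\right) \left(-4\right)}{3} = \frac{\left(-1\right) \left(-4\right)}{3} = \frac{1}{3} \cdot 4 = \frac{4}{3} \approx 1.3333$)
$X = -18$ ($X = - \frac{6 \left(5 + 1\right)}{2} = - \frac{6 \cdot 6}{2} = \left(- \frac{1}{2}\right) 36 = -18$)
$Q{\left(z,P \right)} = -18$
$Q{\left(W,\left(-1\right) 7 \cdot 3 \right)} - 42316 = -18 - 42316 = -42334$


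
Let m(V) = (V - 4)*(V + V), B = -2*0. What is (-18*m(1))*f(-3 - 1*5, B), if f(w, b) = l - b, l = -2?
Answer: -216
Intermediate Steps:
B = 0
m(V) = 2*V*(-4 + V) (m(V) = (-4 + V)*(2*V) = 2*V*(-4 + V))
f(w, b) = -2 - b
(-18*m(1))*f(-3 - 1*5, B) = (-36*(-4 + 1))*(-2 - 1*0) = (-36*(-3))*(-2 + 0) = -18*(-6)*(-2) = 108*(-2) = -216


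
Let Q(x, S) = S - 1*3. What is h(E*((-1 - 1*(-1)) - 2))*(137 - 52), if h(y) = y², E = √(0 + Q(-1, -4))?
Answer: -2380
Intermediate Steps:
Q(x, S) = -3 + S (Q(x, S) = S - 3 = -3 + S)
E = I*√7 (E = √(0 + (-3 - 4)) = √(0 - 7) = √(-7) = I*√7 ≈ 2.6458*I)
h(E*((-1 - 1*(-1)) - 2))*(137 - 52) = ((I*√7)*((-1 - 1*(-1)) - 2))²*(137 - 52) = ((I*√7)*((-1 + 1) - 2))²*85 = ((I*√7)*(0 - 2))²*85 = ((I*√7)*(-2))²*85 = (-2*I*√7)²*85 = -28*85 = -2380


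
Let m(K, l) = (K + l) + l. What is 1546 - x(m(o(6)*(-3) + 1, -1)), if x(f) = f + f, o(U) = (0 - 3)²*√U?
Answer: 1548 + 54*√6 ≈ 1680.3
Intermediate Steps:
o(U) = 9*√U (o(U) = (-3)²*√U = 9*√U)
m(K, l) = K + 2*l
x(f) = 2*f
1546 - x(m(o(6)*(-3) + 1, -1)) = 1546 - 2*(((9*√6)*(-3) + 1) + 2*(-1)) = 1546 - 2*((-27*√6 + 1) - 2) = 1546 - 2*((1 - 27*√6) - 2) = 1546 - 2*(-1 - 27*√6) = 1546 - (-2 - 54*√6) = 1546 + (2 + 54*√6) = 1548 + 54*√6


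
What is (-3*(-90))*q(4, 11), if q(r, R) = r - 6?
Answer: -540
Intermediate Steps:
q(r, R) = -6 + r
(-3*(-90))*q(4, 11) = (-3*(-90))*(-6 + 4) = 270*(-2) = -540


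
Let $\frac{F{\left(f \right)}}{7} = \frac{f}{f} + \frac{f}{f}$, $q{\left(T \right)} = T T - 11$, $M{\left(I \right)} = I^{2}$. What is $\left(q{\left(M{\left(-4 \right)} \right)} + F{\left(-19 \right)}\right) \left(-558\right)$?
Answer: $-144522$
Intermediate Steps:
$q{\left(T \right)} = -11 + T^{2}$ ($q{\left(T \right)} = T^{2} - 11 = -11 + T^{2}$)
$F{\left(f \right)} = 14$ ($F{\left(f \right)} = 7 \left(\frac{f}{f} + \frac{f}{f}\right) = 7 \left(1 + 1\right) = 7 \cdot 2 = 14$)
$\left(q{\left(M{\left(-4 \right)} \right)} + F{\left(-19 \right)}\right) \left(-558\right) = \left(\left(-11 + \left(\left(-4\right)^{2}\right)^{2}\right) + 14\right) \left(-558\right) = \left(\left(-11 + 16^{2}\right) + 14\right) \left(-558\right) = \left(\left(-11 + 256\right) + 14\right) \left(-558\right) = \left(245 + 14\right) \left(-558\right) = 259 \left(-558\right) = -144522$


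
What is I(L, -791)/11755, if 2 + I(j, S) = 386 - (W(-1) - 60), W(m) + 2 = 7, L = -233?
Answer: 439/11755 ≈ 0.037346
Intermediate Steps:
W(m) = 5 (W(m) = -2 + 7 = 5)
I(j, S) = 439 (I(j, S) = -2 + (386 - (5 - 60)) = -2 + (386 - 1*(-55)) = -2 + (386 + 55) = -2 + 441 = 439)
I(L, -791)/11755 = 439/11755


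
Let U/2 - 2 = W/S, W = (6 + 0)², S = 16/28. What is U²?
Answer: 16900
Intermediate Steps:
S = 4/7 (S = 16*(1/28) = 4/7 ≈ 0.57143)
W = 36 (W = 6² = 36)
U = 130 (U = 4 + 2*(36/(4/7)) = 4 + 2*(36*(7/4)) = 4 + 2*63 = 4 + 126 = 130)
U² = 130² = 16900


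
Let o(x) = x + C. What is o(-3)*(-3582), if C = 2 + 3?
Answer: -7164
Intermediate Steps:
C = 5
o(x) = 5 + x (o(x) = x + 5 = 5 + x)
o(-3)*(-3582) = (5 - 3)*(-3582) = 2*(-3582) = -7164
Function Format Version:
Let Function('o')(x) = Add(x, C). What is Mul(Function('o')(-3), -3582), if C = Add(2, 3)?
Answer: -7164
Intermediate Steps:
C = 5
Function('o')(x) = Add(5, x) (Function('o')(x) = Add(x, 5) = Add(5, x))
Mul(Function('o')(-3), -3582) = Mul(Add(5, -3), -3582) = Mul(2, -3582) = -7164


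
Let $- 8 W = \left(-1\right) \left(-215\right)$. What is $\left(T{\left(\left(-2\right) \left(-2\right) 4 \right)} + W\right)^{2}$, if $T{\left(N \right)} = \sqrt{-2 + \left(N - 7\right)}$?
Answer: $\frac{46673}{64} - \frac{215 \sqrt{7}}{4} \approx 587.06$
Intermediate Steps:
$W = - \frac{215}{8}$ ($W = - \frac{\left(-1\right) \left(-215\right)}{8} = \left(- \frac{1}{8}\right) 215 = - \frac{215}{8} \approx -26.875$)
$T{\left(N \right)} = \sqrt{-9 + N}$ ($T{\left(N \right)} = \sqrt{-2 + \left(-7 + N\right)} = \sqrt{-9 + N}$)
$\left(T{\left(\left(-2\right) \left(-2\right) 4 \right)} + W\right)^{2} = \left(\sqrt{-9 + \left(-2\right) \left(-2\right) 4} - \frac{215}{8}\right)^{2} = \left(\sqrt{-9 + 4 \cdot 4} - \frac{215}{8}\right)^{2} = \left(\sqrt{-9 + 16} - \frac{215}{8}\right)^{2} = \left(\sqrt{7} - \frac{215}{8}\right)^{2} = \left(- \frac{215}{8} + \sqrt{7}\right)^{2}$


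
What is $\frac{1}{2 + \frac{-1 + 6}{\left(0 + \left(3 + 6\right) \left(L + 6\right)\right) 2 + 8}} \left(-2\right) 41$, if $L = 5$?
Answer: $- \frac{16892}{417} \approx -40.508$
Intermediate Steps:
$\frac{1}{2 + \frac{-1 + 6}{\left(0 + \left(3 + 6\right) \left(L + 6\right)\right) 2 + 8}} \left(-2\right) 41 = \frac{1}{2 + \frac{-1 + 6}{\left(0 + \left(3 + 6\right) \left(5 + 6\right)\right) 2 + 8}} \left(-2\right) 41 = \frac{1}{2 + \frac{5}{\left(0 + 9 \cdot 11\right) 2 + 8}} \left(-2\right) 41 = \frac{1}{2 + \frac{5}{\left(0 + 99\right) 2 + 8}} \left(-2\right) 41 = \frac{1}{2 + \frac{5}{99 \cdot 2 + 8}} \left(-2\right) 41 = \frac{1}{2 + \frac{5}{198 + 8}} \left(-2\right) 41 = \frac{1}{2 + \frac{5}{206}} \left(-2\right) 41 = \frac{1}{\frac{417}{206}} \left(-2\right) 41 = \frac{206}{417} \left(-2\right) 41 = \left(- \frac{412}{417}\right) 41 = - \frac{16892}{417}$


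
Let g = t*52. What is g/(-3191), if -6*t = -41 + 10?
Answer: -806/9573 ≈ -0.084195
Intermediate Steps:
t = 31/6 (t = -(-41 + 10)/6 = -⅙*(-31) = 31/6 ≈ 5.1667)
g = 806/3 (g = (31/6)*52 = 806/3 ≈ 268.67)
g/(-3191) = (806/3)/(-3191) = (806/3)*(-1/3191) = -806/9573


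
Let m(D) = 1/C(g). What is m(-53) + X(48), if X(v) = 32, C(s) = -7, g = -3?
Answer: 223/7 ≈ 31.857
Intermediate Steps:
m(D) = -⅐ (m(D) = 1/(-7) = -⅐)
m(-53) + X(48) = -⅐ + 32 = 223/7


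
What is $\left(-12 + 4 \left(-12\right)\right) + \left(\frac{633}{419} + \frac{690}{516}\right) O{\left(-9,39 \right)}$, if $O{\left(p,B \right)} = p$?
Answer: $- \frac{3085647}{36034} \approx -85.632$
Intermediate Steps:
$\left(-12 + 4 \left(-12\right)\right) + \left(\frac{633}{419} + \frac{690}{516}\right) O{\left(-9,39 \right)} = \left(-12 + 4 \left(-12\right)\right) + \left(\frac{633}{419} + \frac{690}{516}\right) \left(-9\right) = \left(-12 - 48\right) + \left(633 \cdot \frac{1}{419} + 690 \cdot \frac{1}{516}\right) \left(-9\right) = -60 + \left(\frac{633}{419} + \frac{115}{86}\right) \left(-9\right) = -60 + \frac{102623}{36034} \left(-9\right) = -60 - \frac{923607}{36034} = - \frac{3085647}{36034}$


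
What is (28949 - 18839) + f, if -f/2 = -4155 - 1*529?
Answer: 19478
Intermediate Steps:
f = 9368 (f = -2*(-4155 - 1*529) = -2*(-4155 - 529) = -2*(-4684) = 9368)
(28949 - 18839) + f = (28949 - 18839) + 9368 = 10110 + 9368 = 19478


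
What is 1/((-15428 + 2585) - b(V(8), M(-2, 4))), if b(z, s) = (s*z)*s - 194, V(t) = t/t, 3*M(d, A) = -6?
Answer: -1/12653 ≈ -7.9033e-5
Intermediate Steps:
M(d, A) = -2 (M(d, A) = (1/3)*(-6) = -2)
V(t) = 1
b(z, s) = -194 + z*s**2 (b(z, s) = z*s**2 - 194 = -194 + z*s**2)
1/((-15428 + 2585) - b(V(8), M(-2, 4))) = 1/((-15428 + 2585) - (-194 + 1*(-2)**2)) = 1/(-12843 - (-194 + 1*4)) = 1/(-12843 - (-194 + 4)) = 1/(-12843 - 1*(-190)) = 1/(-12843 + 190) = 1/(-12653) = -1/12653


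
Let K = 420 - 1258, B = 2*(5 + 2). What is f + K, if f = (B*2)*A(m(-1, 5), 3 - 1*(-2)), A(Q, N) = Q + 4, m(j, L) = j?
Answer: -754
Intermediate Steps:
A(Q, N) = 4 + Q
B = 14 (B = 2*7 = 14)
K = -838
f = 84 (f = (14*2)*(4 - 1) = 28*3 = 84)
f + K = 84 - 838 = -754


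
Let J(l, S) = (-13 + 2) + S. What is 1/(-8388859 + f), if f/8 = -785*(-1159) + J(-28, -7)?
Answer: -1/1110483 ≈ -9.0051e-7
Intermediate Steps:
J(l, S) = -11 + S
f = 7278376 (f = 8*(-785*(-1159) + (-11 - 7)) = 8*(909815 - 18) = 8*909797 = 7278376)
1/(-8388859 + f) = 1/(-8388859 + 7278376) = 1/(-1110483) = -1/1110483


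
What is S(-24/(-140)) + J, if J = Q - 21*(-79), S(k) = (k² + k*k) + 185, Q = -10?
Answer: 2246722/1225 ≈ 1834.1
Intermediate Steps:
S(k) = 185 + 2*k² (S(k) = (k² + k²) + 185 = 2*k² + 185 = 185 + 2*k²)
J = 1649 (J = -10 - 21*(-79) = -10 + 1659 = 1649)
S(-24/(-140)) + J = (185 + 2*(-24/(-140))²) + 1649 = (185 + 2*(-24*(-1/140))²) + 1649 = (185 + 2*(6/35)²) + 1649 = (185 + 2*(36/1225)) + 1649 = (185 + 72/1225) + 1649 = 226697/1225 + 1649 = 2246722/1225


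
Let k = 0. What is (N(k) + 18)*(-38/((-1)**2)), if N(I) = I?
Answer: -684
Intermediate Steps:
(N(k) + 18)*(-38/((-1)**2)) = (0 + 18)*(-38/((-1)**2)) = 18*(-38/1) = 18*(-38*1) = 18*(-38) = -684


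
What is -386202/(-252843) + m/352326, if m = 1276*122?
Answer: 29238263558/14847193803 ≈ 1.9693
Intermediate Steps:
m = 155672
-386202/(-252843) + m/352326 = -386202/(-252843) + 155672/352326 = -386202*(-1/252843) + 155672*(1/352326) = 128734/84281 + 77836/176163 = 29238263558/14847193803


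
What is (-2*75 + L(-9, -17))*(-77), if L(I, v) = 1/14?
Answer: 23089/2 ≈ 11545.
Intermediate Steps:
L(I, v) = 1/14
(-2*75 + L(-9, -17))*(-77) = (-2*75 + 1/14)*(-77) = (-150 + 1/14)*(-77) = -2099/14*(-77) = 23089/2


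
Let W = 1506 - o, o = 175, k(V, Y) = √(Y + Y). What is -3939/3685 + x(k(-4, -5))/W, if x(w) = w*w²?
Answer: -3939/3685 - 10*I*√10/1331 ≈ -1.0689 - 0.023759*I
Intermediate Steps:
k(V, Y) = √2*√Y (k(V, Y) = √(2*Y) = √2*√Y)
x(w) = w³
W = 1331 (W = 1506 - 1*175 = 1506 - 175 = 1331)
-3939/3685 + x(k(-4, -5))/W = -3939/3685 + (√2*√(-5))³/1331 = -3939*1/3685 + (√2*(I*√5))³*(1/1331) = -3939/3685 + (I*√10)³*(1/1331) = -3939/3685 - 10*I*√10*(1/1331) = -3939/3685 - 10*I*√10/1331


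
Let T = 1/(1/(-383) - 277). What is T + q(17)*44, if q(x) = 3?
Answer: 14003761/106092 ≈ 132.00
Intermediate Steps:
T = -383/106092 (T = 1/(-1/383 - 277) = 1/(-106092/383) = -383/106092 ≈ -0.0036101)
T + q(17)*44 = -383/106092 + 3*44 = -383/106092 + 132 = 14003761/106092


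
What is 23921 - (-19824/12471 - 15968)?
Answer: 165825181/4157 ≈ 39891.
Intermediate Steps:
23921 - (-19824/12471 - 15968) = 23921 - (-19824*1/12471 - 15968) = 23921 - (-6608/4157 - 15968) = 23921 - 1*(-66385584/4157) = 23921 + 66385584/4157 = 165825181/4157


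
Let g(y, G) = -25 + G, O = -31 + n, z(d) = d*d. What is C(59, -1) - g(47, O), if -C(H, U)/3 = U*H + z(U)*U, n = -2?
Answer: 238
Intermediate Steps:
z(d) = d**2
O = -33 (O = -31 - 2 = -33)
C(H, U) = -3*U**3 - 3*H*U (C(H, U) = -3*(U*H + U**2*U) = -3*(H*U + U**3) = -3*(U**3 + H*U) = -3*U**3 - 3*H*U)
C(59, -1) - g(47, O) = -3*(-1)*(59 + (-1)**2) - (-25 - 33) = -3*(-1)*(59 + 1) - 1*(-58) = -3*(-1)*60 + 58 = 180 + 58 = 238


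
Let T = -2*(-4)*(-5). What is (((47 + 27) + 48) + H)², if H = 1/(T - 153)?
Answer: 554367025/37249 ≈ 14883.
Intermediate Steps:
T = -40 (T = 8*(-5) = -40)
H = -1/193 (H = 1/(-40 - 153) = 1/(-193) = -1/193 ≈ -0.0051813)
(((47 + 27) + 48) + H)² = (((47 + 27) + 48) - 1/193)² = ((74 + 48) - 1/193)² = (122 - 1/193)² = (23545/193)² = 554367025/37249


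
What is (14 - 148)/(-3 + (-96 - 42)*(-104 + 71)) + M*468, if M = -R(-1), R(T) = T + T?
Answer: 4259602/4551 ≈ 935.97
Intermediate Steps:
R(T) = 2*T
M = 2 (M = -2*(-1) = -1*(-2) = 2)
(14 - 148)/(-3 + (-96 - 42)*(-104 + 71)) + M*468 = (14 - 148)/(-3 + (-96 - 42)*(-104 + 71)) + 2*468 = -134/(-3 - 138*(-33)) + 936 = -134/(-3 + 4554) + 936 = -134/4551 + 936 = 4259602/4551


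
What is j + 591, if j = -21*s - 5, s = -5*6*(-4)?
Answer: -1934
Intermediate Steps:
s = 120 (s = -30*(-4) = 120)
j = -2525 (j = -21*120 - 5 = -2520 - 5 = -2525)
j + 591 = -2525 + 591 = -1934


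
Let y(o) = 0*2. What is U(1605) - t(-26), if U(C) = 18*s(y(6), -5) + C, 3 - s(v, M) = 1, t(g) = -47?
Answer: 1688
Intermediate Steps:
y(o) = 0
s(v, M) = 2 (s(v, M) = 3 - 1*1 = 3 - 1 = 2)
U(C) = 36 + C (U(C) = 18*2 + C = 36 + C)
U(1605) - t(-26) = (36 + 1605) - 1*(-47) = 1641 + 47 = 1688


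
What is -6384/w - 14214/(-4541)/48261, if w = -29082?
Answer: 77749300374/354078521749 ≈ 0.21958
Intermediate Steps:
-6384/w - 14214/(-4541)/48261 = -6384/(-29082) - 14214/(-4541)/48261 = -6384*(-1/29082) - 14214*(-1/4541)*(1/48261) = 1064/4847 + (14214/4541)*(1/48261) = 1064/4847 + 4738/73051067 = 77749300374/354078521749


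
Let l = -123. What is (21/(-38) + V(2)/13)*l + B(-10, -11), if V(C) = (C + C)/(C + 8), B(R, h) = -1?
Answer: 156077/2470 ≈ 63.189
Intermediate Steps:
V(C) = 2*C/(8 + C) (V(C) = (2*C)/(8 + C) = 2*C/(8 + C))
(21/(-38) + V(2)/13)*l + B(-10, -11) = (21/(-38) + (2*2/(8 + 2))/13)*(-123) - 1 = (21*(-1/38) + (2*2/10)*(1/13))*(-123) - 1 = (-21/38 + (2*2*(1/10))*(1/13))*(-123) - 1 = (-21/38 + (2/5)*(1/13))*(-123) - 1 = (-21/38 + 2/65)*(-123) - 1 = -1289/2470*(-123) - 1 = 158547/2470 - 1 = 156077/2470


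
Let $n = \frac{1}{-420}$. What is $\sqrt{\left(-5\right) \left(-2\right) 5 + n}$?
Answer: $\frac{\sqrt{2204895}}{210} \approx 7.0709$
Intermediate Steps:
$n = - \frac{1}{420} \approx -0.002381$
$\sqrt{\left(-5\right) \left(-2\right) 5 + n} = \sqrt{\left(-5\right) \left(-2\right) 5 - \frac{1}{420}} = \sqrt{10 \cdot 5 - \frac{1}{420}} = \sqrt{50 - \frac{1}{420}} = \sqrt{\frac{20999}{420}} = \frac{\sqrt{2204895}}{210}$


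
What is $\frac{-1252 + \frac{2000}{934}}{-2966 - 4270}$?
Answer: $\frac{145921}{844803} \approx 0.17273$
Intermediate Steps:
$\frac{-1252 + \frac{2000}{934}}{-2966 - 4270} = \frac{-1252 + 2000 \cdot \frac{1}{934}}{-7236} = \left(-1252 + \frac{1000}{467}\right) \left(- \frac{1}{7236}\right) = \left(- \frac{583684}{467}\right) \left(- \frac{1}{7236}\right) = \frac{145921}{844803}$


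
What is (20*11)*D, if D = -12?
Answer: -2640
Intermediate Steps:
(20*11)*D = (20*11)*(-12) = 220*(-12) = -2640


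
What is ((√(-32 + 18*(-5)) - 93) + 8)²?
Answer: (85 - I*√122)² ≈ 7103.0 - 1877.7*I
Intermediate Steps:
((√(-32 + 18*(-5)) - 93) + 8)² = ((√(-32 - 90) - 93) + 8)² = ((√(-122) - 93) + 8)² = ((I*√122 - 93) + 8)² = ((-93 + I*√122) + 8)² = (-85 + I*√122)²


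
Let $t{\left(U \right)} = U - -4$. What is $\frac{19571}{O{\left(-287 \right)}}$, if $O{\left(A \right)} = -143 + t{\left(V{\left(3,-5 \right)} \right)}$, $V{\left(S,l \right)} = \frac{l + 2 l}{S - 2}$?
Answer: $- \frac{19571}{154} \approx -127.08$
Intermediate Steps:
$V{\left(S,l \right)} = \frac{3 l}{-2 + S}$
$t{\left(U \right)} = 4 + U$ ($t{\left(U \right)} = U + 4 = 4 + U$)
$O{\left(A \right)} = -154$ ($O{\left(A \right)} = -143 + \left(4 + 3 \left(-5\right) \frac{1}{-2 + 3}\right) = -143 + \left(4 + 3 \left(-5\right) 1^{-1}\right) = -143 + \left(4 + 3 \left(-5\right) 1\right) = -143 + \left(4 - 15\right) = -143 - 11 = -154$)
$\frac{19571}{O{\left(-287 \right)}} = \frac{19571}{-154} = 19571 \left(- \frac{1}{154}\right) = - \frac{19571}{154}$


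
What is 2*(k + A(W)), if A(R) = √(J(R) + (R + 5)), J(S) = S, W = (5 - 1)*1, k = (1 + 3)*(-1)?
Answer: -8 + 2*√13 ≈ -0.78890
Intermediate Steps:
k = -4 (k = 4*(-1) = -4)
W = 4 (W = 4*1 = 4)
A(R) = √(5 + 2*R) (A(R) = √(R + (R + 5)) = √(R + (5 + R)) = √(5 + 2*R))
2*(k + A(W)) = 2*(-4 + √(5 + 2*4)) = 2*(-4 + √(5 + 8)) = 2*(-4 + √13) = -8 + 2*√13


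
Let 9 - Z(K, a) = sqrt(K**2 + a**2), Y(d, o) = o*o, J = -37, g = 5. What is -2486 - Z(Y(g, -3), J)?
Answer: -2495 + 5*sqrt(58) ≈ -2456.9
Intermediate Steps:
Y(d, o) = o**2
Z(K, a) = 9 - sqrt(K**2 + a**2)
-2486 - Z(Y(g, -3), J) = -2486 - (9 - sqrt(((-3)**2)**2 + (-37)**2)) = -2486 - (9 - sqrt(9**2 + 1369)) = -2486 - (9 - sqrt(81 + 1369)) = -2486 - (9 - sqrt(1450)) = -2486 - (9 - 5*sqrt(58)) = -2486 + (-9 + 5*sqrt(58)) = -2495 + 5*sqrt(58)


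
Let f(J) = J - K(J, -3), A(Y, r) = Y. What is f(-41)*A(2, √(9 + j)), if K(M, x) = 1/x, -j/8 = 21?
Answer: -244/3 ≈ -81.333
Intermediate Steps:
j = -168 (j = -8*21 = -168)
K(M, x) = 1/x
f(J) = ⅓ + J (f(J) = J - 1/(-3) = J - 1*(-⅓) = J + ⅓ = ⅓ + J)
f(-41)*A(2, √(9 + j)) = (⅓ - 41)*2 = -122/3*2 = -244/3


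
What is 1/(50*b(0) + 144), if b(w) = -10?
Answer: -1/356 ≈ -0.0028090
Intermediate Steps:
1/(50*b(0) + 144) = 1/(50*(-10) + 144) = 1/(-500 + 144) = 1/(-356) = -1/356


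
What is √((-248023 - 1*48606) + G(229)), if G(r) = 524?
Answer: I*√296105 ≈ 544.16*I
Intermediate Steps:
√((-248023 - 1*48606) + G(229)) = √((-248023 - 1*48606) + 524) = √((-248023 - 48606) + 524) = √(-296629 + 524) = √(-296105) = I*√296105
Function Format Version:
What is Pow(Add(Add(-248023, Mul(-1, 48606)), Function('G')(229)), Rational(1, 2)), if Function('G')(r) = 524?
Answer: Mul(I, Pow(296105, Rational(1, 2))) ≈ Mul(544.16, I)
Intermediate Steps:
Pow(Add(Add(-248023, Mul(-1, 48606)), Function('G')(229)), Rational(1, 2)) = Pow(Add(Add(-248023, Mul(-1, 48606)), 524), Rational(1, 2)) = Pow(Add(Add(-248023, -48606), 524), Rational(1, 2)) = Pow(Add(-296629, 524), Rational(1, 2)) = Pow(-296105, Rational(1, 2)) = Mul(I, Pow(296105, Rational(1, 2)))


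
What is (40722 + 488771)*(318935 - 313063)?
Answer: 3109182896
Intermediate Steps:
(40722 + 488771)*(318935 - 313063) = 529493*5872 = 3109182896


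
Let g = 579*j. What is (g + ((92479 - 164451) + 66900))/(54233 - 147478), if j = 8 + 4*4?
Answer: -8824/93245 ≈ -0.094632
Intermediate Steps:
j = 24 (j = 8 + 16 = 24)
g = 13896 (g = 579*24 = 13896)
(g + ((92479 - 164451) + 66900))/(54233 - 147478) = (13896 + ((92479 - 164451) + 66900))/(54233 - 147478) = (13896 + (-71972 + 66900))/(-93245) = (13896 - 5072)*(-1/93245) = 8824*(-1/93245) = -8824/93245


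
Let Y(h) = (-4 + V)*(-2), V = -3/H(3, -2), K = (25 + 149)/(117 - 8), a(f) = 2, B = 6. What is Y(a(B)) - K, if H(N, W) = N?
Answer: 916/109 ≈ 8.4037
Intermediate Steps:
K = 174/109 ≈ 1.5963
V = -1 (V = -3/3 = -3*⅓ = -1)
Y(h) = 10 (Y(h) = (-4 - 1)*(-2) = -5*(-2) = 10)
Y(a(B)) - K = 10 - 1*174/109 = 10 - 174/109 = 916/109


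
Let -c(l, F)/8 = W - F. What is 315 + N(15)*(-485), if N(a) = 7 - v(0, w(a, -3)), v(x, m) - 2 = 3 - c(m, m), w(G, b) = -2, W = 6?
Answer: 30385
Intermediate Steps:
c(l, F) = -48 + 8*F (c(l, F) = -8*(6 - F) = -48 + 8*F)
v(x, m) = 53 - 8*m (v(x, m) = 2 + (3 - (-48 + 8*m)) = 2 + (3 + (48 - 8*m)) = 2 + (51 - 8*m) = 53 - 8*m)
N(a) = -62 (N(a) = 7 - (53 - 8*(-2)) = 7 - (53 + 16) = 7 - 1*69 = 7 - 69 = -62)
315 + N(15)*(-485) = 315 - 62*(-485) = 315 + 30070 = 30385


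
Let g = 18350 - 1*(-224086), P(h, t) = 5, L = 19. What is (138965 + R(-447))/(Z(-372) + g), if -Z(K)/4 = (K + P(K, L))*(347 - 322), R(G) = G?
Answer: 69259/139568 ≈ 0.49624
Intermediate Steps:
Z(K) = -500 - 100*K (Z(K) = -4*(K + 5)*(347 - 322) = -4*(5 + K)*25 = -4*(125 + 25*K) = -500 - 100*K)
g = 242436 (g = 18350 + 224086 = 242436)
(138965 + R(-447))/(Z(-372) + g) = (138965 - 447)/((-500 - 100*(-372)) + 242436) = 138518/((-500 + 37200) + 242436) = 138518/(36700 + 242436) = 138518/279136 = 138518*(1/279136) = 69259/139568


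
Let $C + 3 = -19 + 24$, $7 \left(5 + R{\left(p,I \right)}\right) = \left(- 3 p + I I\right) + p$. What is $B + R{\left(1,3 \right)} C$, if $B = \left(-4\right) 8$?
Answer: $-40$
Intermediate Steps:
$R{\left(p,I \right)} = -5 - \frac{2 p}{7} + \frac{I^{2}}{7}$ ($R{\left(p,I \right)} = -5 + \frac{\left(- 3 p + I I\right) + p}{7} = -5 + \frac{\left(- 3 p + I^{2}\right) + p}{7} = -5 + \frac{\left(I^{2} - 3 p\right) + p}{7} = -5 + \frac{I^{2} - 2 p}{7} = -5 + \left(- \frac{2 p}{7} + \frac{I^{2}}{7}\right) = -5 - \frac{2 p}{7} + \frac{I^{2}}{7}$)
$C = 2$ ($C = -3 + \left(-19 + 24\right) = -3 + 5 = 2$)
$B = -32$
$B + R{\left(1,3 \right)} C = -32 + \left(-5 - \frac{2}{7} + \frac{3^{2}}{7}\right) 2 = -32 + \left(-5 - \frac{2}{7} + \frac{1}{7} \cdot 9\right) 2 = -32 + \left(-5 - \frac{2}{7} + \frac{9}{7}\right) 2 = -32 - 8 = -40$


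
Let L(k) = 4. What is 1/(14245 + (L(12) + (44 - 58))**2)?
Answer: 1/14345 ≈ 6.9711e-5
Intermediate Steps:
1/(14245 + (L(12) + (44 - 58))**2) = 1/(14245 + (4 + (44 - 58))**2) = 1/(14245 + (4 - 14)**2) = 1/(14245 + (-10)**2) = 1/(14245 + 100) = 1/14345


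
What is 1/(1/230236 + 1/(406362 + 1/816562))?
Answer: 76396855977467020/519821736077 ≈ 1.4697e+5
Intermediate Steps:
1/(1/230236 + 1/(406362 + 1/816562)) = 1/(1/230236 + 1/(331819767445/816562)) = 1/(1/230236 + 816562/331819767445) = 1/(519821736077/76396855977467020) = 76396855977467020/519821736077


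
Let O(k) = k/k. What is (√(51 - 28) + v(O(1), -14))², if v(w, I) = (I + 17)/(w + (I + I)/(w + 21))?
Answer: (11 - √23)² ≈ 38.492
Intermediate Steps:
O(k) = 1
v(w, I) = (17 + I)/(w + 2*I/(21 + w)) (v(w, I) = (17 + I)/(w + (2*I)/(21 + w)) = (17 + I)/(w + 2*I/(21 + w)))
(√(51 - 28) + v(O(1), -14))² = (√(51 - 28) + (357 + 17*1 + 21*(-14) - 14*1)/(1² + 2*(-14) + 21*1))² = (√23 + (357 + 17 - 294 - 14)/(1 - 28 + 21))² = (√23 + 66/(-6))² = (√23 - ⅙*66)² = (√23 - 11)² = (-11 + √23)²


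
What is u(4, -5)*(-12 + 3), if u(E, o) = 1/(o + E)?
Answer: 9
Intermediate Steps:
u(E, o) = 1/(E + o)
u(4, -5)*(-12 + 3) = (-12 + 3)/(4 - 5) = -9/(-1) = -1*(-9) = 9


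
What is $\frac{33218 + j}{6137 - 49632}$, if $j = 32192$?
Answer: $- \frac{13082}{8699} \approx -1.5039$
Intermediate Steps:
$\frac{33218 + j}{6137 - 49632} = \frac{33218 + 32192}{6137 - 49632} = \frac{65410}{-43495} = 65410 \left(- \frac{1}{43495}\right) = - \frac{13082}{8699}$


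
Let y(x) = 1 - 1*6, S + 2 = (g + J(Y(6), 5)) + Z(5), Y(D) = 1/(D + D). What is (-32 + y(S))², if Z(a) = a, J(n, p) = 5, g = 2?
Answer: 1369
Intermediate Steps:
Y(D) = 1/(2*D)
S = 10 (S = -2 + ((2 + 5) + 5) = -2 + (7 + 5) = -2 + 12 = 10)
y(x) = -5 (y(x) = 1 - 6 = -5)
(-32 + y(S))² = (-32 - 5)² = (-37)² = 1369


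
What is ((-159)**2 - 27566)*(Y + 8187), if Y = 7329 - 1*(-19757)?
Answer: -80598805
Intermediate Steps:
Y = 27086 (Y = 7329 + 19757 = 27086)
((-159)**2 - 27566)*(Y + 8187) = ((-159)**2 - 27566)*(27086 + 8187) = (25281 - 27566)*35273 = -2285*35273 = -80598805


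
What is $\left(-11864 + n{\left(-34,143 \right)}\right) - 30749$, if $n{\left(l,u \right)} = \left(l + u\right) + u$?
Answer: $-42361$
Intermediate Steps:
$n{\left(l,u \right)} = l + 2 u$
$\left(-11864 + n{\left(-34,143 \right)}\right) - 30749 = \left(-11864 + \left(-34 + 2 \cdot 143\right)\right) - 30749 = \left(-11864 + \left(-34 + 286\right)\right) - 30749 = \left(-11864 + 252\right) - 30749 = -11612 - 30749 = -42361$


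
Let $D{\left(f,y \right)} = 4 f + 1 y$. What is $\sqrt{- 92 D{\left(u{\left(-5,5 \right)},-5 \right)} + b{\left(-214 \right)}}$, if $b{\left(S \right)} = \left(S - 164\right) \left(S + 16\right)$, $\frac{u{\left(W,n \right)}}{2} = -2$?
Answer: $2 \sqrt{19194} \approx 277.08$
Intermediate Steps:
$u{\left(W,n \right)} = -4$ ($u{\left(W,n \right)} = 2 \left(-2\right) = -4$)
$D{\left(f,y \right)} = y + 4 f$ ($D{\left(f,y \right)} = 4 f + y = y + 4 f$)
$b{\left(S \right)} = \left(-164 + S\right) \left(16 + S\right)$
$\sqrt{- 92 D{\left(u{\left(-5,5 \right)},-5 \right)} + b{\left(-214 \right)}} = \sqrt{- 92 \left(-5 + 4 \left(-4\right)\right) - \left(-29048 - 45796\right)} = \sqrt{- 92 \left(-5 - 16\right) + \left(-2624 + 45796 + 31672\right)} = \sqrt{\left(-92\right) \left(-21\right) + 74844} = \sqrt{1932 + 74844} = \sqrt{76776} = 2 \sqrt{19194}$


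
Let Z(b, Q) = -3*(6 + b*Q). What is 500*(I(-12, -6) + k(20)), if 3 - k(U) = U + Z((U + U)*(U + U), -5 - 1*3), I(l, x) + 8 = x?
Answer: -19206500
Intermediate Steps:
I(l, x) = -8 + x
Z(b, Q) = -18 - 3*Q*b (Z(b, Q) = -3*(6 + Q*b) = -18 - 3*Q*b)
k(U) = 21 - U - 96*U² (k(U) = 3 - (U + (-18 - 3*(-5 - 1*3)*(U + U)*(U + U))) = 3 - (U + (-18 - 3*(-5 - 3)*(2*U)*(2*U))) = 3 - (U + (-18 - 3*(-8)*4*U²)) = 3 - (U + (-18 + 96*U²)) = 3 - (-18 + U + 96*U²) = 3 + (18 - U - 96*U²) = 21 - U - 96*U²)
500*(I(-12, -6) + k(20)) = 500*((-8 - 6) + (21 - 1*20 - 96*20²)) = 500*(-14 + (21 - 20 - 96*400)) = 500*(-14 + (21 - 20 - 38400)) = 500*(-14 - 38399) = 500*(-38413) = -19206500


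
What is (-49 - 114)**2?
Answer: 26569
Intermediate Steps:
(-49 - 114)**2 = (-163)**2 = 26569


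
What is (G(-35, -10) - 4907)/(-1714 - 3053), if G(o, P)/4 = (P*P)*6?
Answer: 2507/4767 ≈ 0.52591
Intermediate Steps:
G(o, P) = 24*P**2 (G(o, P) = 4*((P*P)*6) = 4*(P**2*6) = 4*(6*P**2) = 24*P**2)
(G(-35, -10) - 4907)/(-1714 - 3053) = (24*(-10)**2 - 4907)/(-1714 - 3053) = (24*100 - 4907)/(-4767) = (2400 - 4907)*(-1/4767) = -2507*(-1/4767) = 2507/4767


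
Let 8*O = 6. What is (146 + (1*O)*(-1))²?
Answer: 337561/16 ≈ 21098.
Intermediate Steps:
O = ¾ (O = (⅛)*6 = ¾ ≈ 0.75000)
(146 + (1*O)*(-1))² = (146 + (1*(¾))*(-1))² = (146 + (¾)*(-1))² = (146 - ¾)² = (581/4)² = 337561/16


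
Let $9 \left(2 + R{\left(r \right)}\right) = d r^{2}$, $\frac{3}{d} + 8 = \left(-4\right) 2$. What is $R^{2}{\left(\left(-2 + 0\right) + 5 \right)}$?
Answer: $\frac{1225}{256} \approx 4.7852$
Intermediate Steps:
$d = - \frac{3}{16}$ ($d = \frac{3}{-8 - 8} = \frac{3}{-16} = 3 \left(- \frac{1}{16}\right) = - \frac{3}{16} \approx -0.1875$)
$R{\left(r \right)} = -2 - \frac{r^{2}}{48}$ ($R{\left(r \right)} = -2 + \frac{\left(- \frac{3}{16}\right) r^{2}}{9} = -2 - \frac{r^{2}}{48}$)
$R^{2}{\left(\left(-2 + 0\right) + 5 \right)} = \left(-2 - \frac{\left(\left(-2 + 0\right) + 5\right)^{2}}{48}\right)^{2} = \left(-2 - \frac{\left(-2 + 5\right)^{2}}{48}\right)^{2} = \left(-2 - \frac{3^{2}}{48}\right)^{2} = \left(-2 - \frac{3}{16}\right)^{2} = \left(- \frac{35}{16}\right)^{2} = \frac{1225}{256}$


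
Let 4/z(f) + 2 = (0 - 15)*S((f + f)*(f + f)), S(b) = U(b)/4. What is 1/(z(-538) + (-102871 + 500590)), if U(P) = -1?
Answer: 7/2784049 ≈ 2.5143e-6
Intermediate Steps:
S(b) = -¼ (S(b) = -1/4 = -1*¼ = -¼)
z(f) = 16/7 (z(f) = 4/(-2 + (0 - 15)*(-¼)) = 4/(-2 - 15*(-¼)) = 4/(-2 + 15/4) = 4/(7/4) = 4*(4/7) = 16/7)
1/(z(-538) + (-102871 + 500590)) = 1/(16/7 + (-102871 + 500590)) = 1/(16/7 + 397719) = 1/(2784049/7) = 7/2784049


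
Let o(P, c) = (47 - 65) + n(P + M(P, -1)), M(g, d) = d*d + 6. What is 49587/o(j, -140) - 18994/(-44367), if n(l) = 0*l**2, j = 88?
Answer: -244409393/88734 ≈ -2754.4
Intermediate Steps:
M(g, d) = 6 + d**2 (M(g, d) = d**2 + 6 = 6 + d**2)
n(l) = 0
o(P, c) = -18 (o(P, c) = (47 - 65) + 0 = -18 + 0 = -18)
49587/o(j, -140) - 18994/(-44367) = 49587/(-18) - 18994/(-44367) = 49587*(-1/18) - 18994*(-1/44367) = -16529/6 + 18994/44367 = -244409393/88734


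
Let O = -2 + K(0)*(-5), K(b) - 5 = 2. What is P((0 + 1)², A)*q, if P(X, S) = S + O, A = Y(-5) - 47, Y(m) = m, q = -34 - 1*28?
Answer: 5518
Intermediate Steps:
q = -62 (q = -34 - 28 = -62)
K(b) = 7 (K(b) = 5 + 2 = 7)
O = -37 (O = -2 + 7*(-5) = -2 - 35 = -37)
A = -52 (A = -5 - 47 = -52)
P(X, S) = -37 + S (P(X, S) = S - 37 = -37 + S)
P((0 + 1)², A)*q = (-37 - 52)*(-62) = -89*(-62) = 5518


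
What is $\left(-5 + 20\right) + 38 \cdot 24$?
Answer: $927$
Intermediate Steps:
$\left(-5 + 20\right) + 38 \cdot 24 = 15 + 912 = 927$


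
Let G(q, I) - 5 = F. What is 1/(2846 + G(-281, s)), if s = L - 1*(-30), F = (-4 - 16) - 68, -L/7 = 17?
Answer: 1/2763 ≈ 0.00036193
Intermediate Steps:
L = -119 (L = -7*17 = -119)
F = -88 (F = -20 - 68 = -88)
s = -89 (s = -119 - 1*(-30) = -119 + 30 = -89)
G(q, I) = -83 (G(q, I) = 5 - 88 = -83)
1/(2846 + G(-281, s)) = 1/(2846 - 83) = 1/2763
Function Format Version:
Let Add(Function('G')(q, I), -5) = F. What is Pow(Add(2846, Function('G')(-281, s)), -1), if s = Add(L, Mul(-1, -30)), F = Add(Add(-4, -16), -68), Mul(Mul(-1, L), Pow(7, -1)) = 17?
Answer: Rational(1, 2763) ≈ 0.00036193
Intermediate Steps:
L = -119 (L = Mul(-7, 17) = -119)
F = -88 (F = Add(-20, -68) = -88)
s = -89 (s = Add(-119, Mul(-1, -30)) = Add(-119, 30) = -89)
Function('G')(q, I) = -83 (Function('G')(q, I) = Add(5, -88) = -83)
Pow(Add(2846, Function('G')(-281, s)), -1) = Pow(Add(2846, -83), -1) = Pow(2763, -1) = Rational(1, 2763)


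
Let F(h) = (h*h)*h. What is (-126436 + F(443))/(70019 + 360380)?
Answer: 86811871/430399 ≈ 201.70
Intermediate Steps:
F(h) = h³ (F(h) = h²*h = h³)
(-126436 + F(443))/(70019 + 360380) = (-126436 + 443³)/(70019 + 360380) = (-126436 + 86938307)/430399 = 86811871*(1/430399) = 86811871/430399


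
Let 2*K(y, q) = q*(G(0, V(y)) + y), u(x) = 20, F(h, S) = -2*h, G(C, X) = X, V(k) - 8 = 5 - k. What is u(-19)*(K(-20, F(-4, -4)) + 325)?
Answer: 7540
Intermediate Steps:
V(k) = 13 - k (V(k) = 8 + (5 - k) = 13 - k)
K(y, q) = 13*q/2 (K(y, q) = (q*((13 - y) + y))/2 = (q*13)/2 = (13*q)/2 = 13*q/2)
u(-19)*(K(-20, F(-4, -4)) + 325) = 20*(13*(-2*(-4))/2 + 325) = 20*((13/2)*8 + 325) = 20*(52 + 325) = 20*377 = 7540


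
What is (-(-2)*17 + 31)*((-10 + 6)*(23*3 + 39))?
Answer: -28080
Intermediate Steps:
(-(-2)*17 + 31)*((-10 + 6)*(23*3 + 39)) = (-1*(-34) + 31)*(-4*(69 + 39)) = (34 + 31)*(-4*108) = 65*(-432) = -28080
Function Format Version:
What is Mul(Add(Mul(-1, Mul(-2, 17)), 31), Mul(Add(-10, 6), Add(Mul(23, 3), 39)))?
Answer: -28080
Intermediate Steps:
Mul(Add(Mul(-1, Mul(-2, 17)), 31), Mul(Add(-10, 6), Add(Mul(23, 3), 39))) = Mul(Add(Mul(-1, -34), 31), Mul(-4, Add(69, 39))) = Mul(Add(34, 31), Mul(-4, 108)) = Mul(65, -432) = -28080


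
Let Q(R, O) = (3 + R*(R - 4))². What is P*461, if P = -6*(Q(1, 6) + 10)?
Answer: -27660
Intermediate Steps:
Q(R, O) = (3 + R*(-4 + R))²
P = -60 (P = -6*((3 + 1² - 4*1)² + 10) = -6*((3 + 1 - 4)² + 10) = -6*(0² + 10) = -6*(0 + 10) = -6*10 = -60)
P*461 = -60*461 = -27660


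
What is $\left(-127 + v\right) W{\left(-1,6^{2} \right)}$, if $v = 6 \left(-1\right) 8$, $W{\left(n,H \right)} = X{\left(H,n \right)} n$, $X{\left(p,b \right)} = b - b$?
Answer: $0$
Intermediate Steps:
$X{\left(p,b \right)} = 0$
$W{\left(n,H \right)} = 0$ ($W{\left(n,H \right)} = 0 n = 0$)
$v = -48$ ($v = \left(-6\right) 8 = -48$)
$\left(-127 + v\right) W{\left(-1,6^{2} \right)} = \left(-127 - 48\right) 0 = \left(-175\right) 0 = 0$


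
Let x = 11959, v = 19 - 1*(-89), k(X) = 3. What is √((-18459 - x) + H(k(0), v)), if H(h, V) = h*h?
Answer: I*√30409 ≈ 174.38*I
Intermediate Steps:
v = 108 (v = 19 + 89 = 108)
H(h, V) = h²
√((-18459 - x) + H(k(0), v)) = √((-18459 - 1*11959) + 3²) = √((-18459 - 11959) + 9) = √(-30418 + 9) = √(-30409) = I*√30409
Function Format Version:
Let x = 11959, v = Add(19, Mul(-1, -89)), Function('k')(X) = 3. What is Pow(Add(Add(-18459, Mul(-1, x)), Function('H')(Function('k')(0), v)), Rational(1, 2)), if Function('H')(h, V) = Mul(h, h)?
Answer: Mul(I, Pow(30409, Rational(1, 2))) ≈ Mul(174.38, I)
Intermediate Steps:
v = 108 (v = Add(19, 89) = 108)
Function('H')(h, V) = Pow(h, 2)
Pow(Add(Add(-18459, Mul(-1, x)), Function('H')(Function('k')(0), v)), Rational(1, 2)) = Pow(Add(Add(-18459, Mul(-1, 11959)), Pow(3, 2)), Rational(1, 2)) = Pow(Add(Add(-18459, -11959), 9), Rational(1, 2)) = Pow(Add(-30418, 9), Rational(1, 2)) = Pow(-30409, Rational(1, 2)) = Mul(I, Pow(30409, Rational(1, 2)))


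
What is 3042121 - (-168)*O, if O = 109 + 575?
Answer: 3157033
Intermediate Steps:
O = 684
3042121 - (-168)*O = 3042121 - (-168)*684 = 3042121 - 1*(-114912) = 3042121 + 114912 = 3157033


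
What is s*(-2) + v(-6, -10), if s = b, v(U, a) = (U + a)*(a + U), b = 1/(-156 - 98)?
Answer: 32513/127 ≈ 256.01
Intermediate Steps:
b = -1/254 (b = 1/(-254) = -1/254 ≈ -0.0039370)
v(U, a) = (U + a)² (v(U, a) = (U + a)*(U + a) = (U + a)²)
s = -1/254 ≈ -0.0039370
s*(-2) + v(-6, -10) = -1/254*(-2) + (-6 - 10)² = 1/127 + (-16)² = 1/127 + 256 = 32513/127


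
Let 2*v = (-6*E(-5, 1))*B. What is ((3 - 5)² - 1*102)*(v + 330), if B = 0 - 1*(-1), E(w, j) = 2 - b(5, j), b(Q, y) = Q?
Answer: -33222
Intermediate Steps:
E(w, j) = -3 (E(w, j) = 2 - 1*5 = 2 - 5 = -3)
B = 1 (B = 0 + 1 = 1)
v = 9 (v = (-6*(-3)*1)/2 = (18*1)/2 = (½)*18 = 9)
((3 - 5)² - 1*102)*(v + 330) = ((3 - 5)² - 1*102)*(9 + 330) = ((-2)² - 102)*339 = (4 - 102)*339 = -98*339 = -33222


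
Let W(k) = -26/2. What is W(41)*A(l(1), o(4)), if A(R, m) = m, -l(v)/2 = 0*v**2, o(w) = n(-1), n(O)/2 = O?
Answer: 26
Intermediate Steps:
n(O) = 2*O
o(w) = -2 (o(w) = 2*(-1) = -2)
l(v) = 0 (l(v) = -0*v**2 = -2*0 = 0)
W(k) = -13 (W(k) = -26*1/2 = -13)
W(41)*A(l(1), o(4)) = -13*(-2) = 26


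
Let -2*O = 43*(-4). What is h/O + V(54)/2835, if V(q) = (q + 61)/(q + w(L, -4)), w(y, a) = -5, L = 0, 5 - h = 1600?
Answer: -44311907/2389338 ≈ -18.546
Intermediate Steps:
h = -1595 (h = 5 - 1*1600 = 5 - 1600 = -1595)
O = 86 (O = -43*(-4)/2 = -1/2*(-172) = 86)
V(q) = (61 + q)/(-5 + q) (V(q) = (q + 61)/(q - 5) = (61 + q)/(-5 + q))
h/O + V(54)/2835 = -1595/86 + ((61 + 54)/(-5 + 54))/2835 = -1595*1/86 + (115/49)*(1/2835) = -1595/86 + ((1/49)*115)*(1/2835) = -1595/86 + (115/49)*(1/2835) = -1595/86 + 23/27783 = -44311907/2389338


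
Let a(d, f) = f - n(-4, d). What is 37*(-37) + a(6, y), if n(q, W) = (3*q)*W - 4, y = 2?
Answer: -1291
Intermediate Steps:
n(q, W) = -4 + 3*W*q (n(q, W) = 3*W*q - 4 = -4 + 3*W*q)
a(d, f) = 4 + f + 12*d (a(d, f) = f - (-4 + 3*d*(-4)) = f - (-4 - 12*d) = f + (4 + 12*d) = 4 + f + 12*d)
37*(-37) + a(6, y) = 37*(-37) + (4 + 2 + 12*6) = -1369 + (4 + 2 + 72) = -1369 + 78 = -1291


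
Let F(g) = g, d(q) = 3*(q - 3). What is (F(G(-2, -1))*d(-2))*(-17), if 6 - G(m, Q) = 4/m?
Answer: 2040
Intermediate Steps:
d(q) = -9 + 3*q (d(q) = 3*(-3 + q) = -9 + 3*q)
G(m, Q) = 6 - 4/m
(F(G(-2, -1))*d(-2))*(-17) = ((6 - 4/(-2))*(-9 + 3*(-2)))*(-17) = ((6 - 4*(-½))*(-9 - 6))*(-17) = ((6 + 2)*(-15))*(-17) = (8*(-15))*(-17) = -120*(-17) = 2040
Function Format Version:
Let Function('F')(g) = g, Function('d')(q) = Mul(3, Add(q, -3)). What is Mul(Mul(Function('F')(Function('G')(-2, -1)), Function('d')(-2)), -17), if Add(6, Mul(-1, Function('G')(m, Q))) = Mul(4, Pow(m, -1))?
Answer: 2040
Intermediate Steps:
Function('d')(q) = Add(-9, Mul(3, q)) (Function('d')(q) = Mul(3, Add(-3, q)) = Add(-9, Mul(3, q)))
Function('G')(m, Q) = Add(6, Mul(-4, Pow(m, -1))) (Function('G')(m, Q) = Add(6, Mul(-1, Mul(4, Pow(m, -1)))) = Add(6, Mul(-4, Pow(m, -1))))
Mul(Mul(Function('F')(Function('G')(-2, -1)), Function('d')(-2)), -17) = Mul(Mul(Add(6, Mul(-4, Pow(-2, -1))), Add(-9, Mul(3, -2))), -17) = Mul(Mul(Add(6, Mul(-4, Rational(-1, 2))), Add(-9, -6)), -17) = Mul(Mul(Add(6, 2), -15), -17) = Mul(Mul(8, -15), -17) = Mul(-120, -17) = 2040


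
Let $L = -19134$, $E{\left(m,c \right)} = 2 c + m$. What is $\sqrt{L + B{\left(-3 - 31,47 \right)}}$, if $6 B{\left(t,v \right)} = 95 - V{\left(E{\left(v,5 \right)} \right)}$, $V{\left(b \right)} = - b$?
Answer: $\frac{i \sqrt{171978}}{3} \approx 138.23 i$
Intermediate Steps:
$E{\left(m,c \right)} = m + 2 c$
$B{\left(t,v \right)} = \frac{35}{2} + \frac{v}{6}$ ($B{\left(t,v \right)} = \frac{95 - - (v + 2 \cdot 5)}{6} = \frac{95 - - (v + 10)}{6} = \frac{95 - - (10 + v)}{6} = \frac{95 - \left(-10 - v\right)}{6} = \frac{95 + \left(10 + v\right)}{6} = \frac{105 + v}{6} = \frac{35}{2} + \frac{v}{6}$)
$\sqrt{L + B{\left(-3 - 31,47 \right)}} = \sqrt{-19134 + \left(\frac{35}{2} + \frac{1}{6} \cdot 47\right)} = \sqrt{-19134 + \left(\frac{35}{2} + \frac{47}{6}\right)} = \sqrt{-19134 + \frac{76}{3}} = \sqrt{- \frac{57326}{3}} = \frac{i \sqrt{171978}}{3}$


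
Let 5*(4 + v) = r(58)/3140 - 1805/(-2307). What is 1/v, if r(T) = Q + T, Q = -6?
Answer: -9054975/34772984 ≈ -0.26040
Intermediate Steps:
r(T) = -6 + T
v = -34772984/9054975 (v = -4 + ((-6 + 58)/3140 - 1805/(-2307))/5 = -4 + (52*(1/3140) - 1805*(-1/2307))/5 = -4 + (13/785 + 1805/2307)/5 = -4 + (⅕)*(1446916/1810995) = -4 + 1446916/9054975 = -34772984/9054975 ≈ -3.8402)
1/v = 1/(-34772984/9054975) = -9054975/34772984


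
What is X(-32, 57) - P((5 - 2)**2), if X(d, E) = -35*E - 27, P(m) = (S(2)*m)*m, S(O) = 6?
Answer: -2508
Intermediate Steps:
P(m) = 6*m**2 (P(m) = (6*m)*m = 6*m**2)
X(d, E) = -27 - 35*E
X(-32, 57) - P((5 - 2)**2) = (-27 - 35*57) - 6*((5 - 2)**2)**2 = (-27 - 1995) - 6*(3**2)**2 = -2022 - 6*9**2 = -2022 - 6*81 = -2022 - 1*486 = -2022 - 486 = -2508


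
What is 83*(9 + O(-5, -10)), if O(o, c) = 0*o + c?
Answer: -83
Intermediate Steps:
O(o, c) = c (O(o, c) = 0 + c = c)
83*(9 + O(-5, -10)) = 83*(9 - 10) = 83*(-1) = -83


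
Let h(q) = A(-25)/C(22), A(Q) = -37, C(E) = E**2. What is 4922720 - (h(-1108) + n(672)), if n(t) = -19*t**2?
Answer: 6535362981/484 ≈ 1.3503e+7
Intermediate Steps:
h(q) = -37/484 (h(q) = -37/(22**2) = -37/484)
4922720 - (h(-1108) + n(672)) = 4922720 - (-37/484 - 19*672**2) = 4922720 - (-37/484 - 19*451584) = 4922720 - (-37/484 - 8580096) = 4922720 - 1*(-4152766501/484) = 4922720 + 4152766501/484 = 6535362981/484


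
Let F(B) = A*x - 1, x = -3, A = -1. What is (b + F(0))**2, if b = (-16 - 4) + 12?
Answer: 36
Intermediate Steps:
b = -8 (b = -20 + 12 = -8)
F(B) = 2 (F(B) = -1*(-3) - 1 = 3 - 1 = 2)
(b + F(0))**2 = (-8 + 2)**2 = (-6)**2 = 36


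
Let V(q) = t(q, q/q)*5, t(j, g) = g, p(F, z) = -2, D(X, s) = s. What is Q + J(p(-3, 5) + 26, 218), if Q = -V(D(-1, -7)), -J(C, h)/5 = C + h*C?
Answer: -26285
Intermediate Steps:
J(C, h) = -5*C - 5*C*h (J(C, h) = -5*(C + h*C) = -5*(C + C*h) = -5*C - 5*C*h)
V(q) = 5 (V(q) = (q/q)*5 = 1*5 = 5)
Q = -5 (Q = -1*5 = -5)
Q + J(p(-3, 5) + 26, 218) = -5 - 5*(-2 + 26)*(1 + 218) = -5 - 5*24*219 = -5 - 26280 = -26285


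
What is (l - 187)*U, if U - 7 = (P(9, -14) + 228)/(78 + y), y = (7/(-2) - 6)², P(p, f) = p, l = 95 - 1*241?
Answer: -1884447/673 ≈ -2800.1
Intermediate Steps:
l = -146 (l = 95 - 241 = -146)
y = 361/4 (y = (7*(-½) - 6)² = (-7/2 - 6)² = (-19/2)² = 361/4 ≈ 90.250)
U = 5659/673 (U = 7 + (9 + 228)/(78 + 361/4) = 7 + 237/(673/4) = 7 + 237*(4/673) = 7 + 948/673 = 5659/673 ≈ 8.4086)
(l - 187)*U = (-146 - 187)*(5659/673) = -333*5659/673 = -1884447/673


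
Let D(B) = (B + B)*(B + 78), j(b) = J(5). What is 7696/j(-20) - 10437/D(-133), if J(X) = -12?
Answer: -4025633/6270 ≈ -642.05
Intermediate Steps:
j(b) = -12
D(B) = 2*B*(78 + B) (D(B) = (2*B)*(78 + B) = 2*B*(78 + B))
7696/j(-20) - 10437/D(-133) = 7696/(-12) - 10437*(-1/(266*(78 - 133))) = 7696*(-1/12) - 10437/(2*(-133)*(-55)) = -1924/3 - 10437/14630 = -1924/3 - 10437*1/14630 = -1924/3 - 1491/2090 = -4025633/6270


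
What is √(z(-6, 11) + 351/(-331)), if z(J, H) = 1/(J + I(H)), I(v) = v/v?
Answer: I*√3452330/1655 ≈ 1.1227*I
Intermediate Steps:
I(v) = 1
z(J, H) = 1/(1 + J) (z(J, H) = 1/(J + 1) = 1/(1 + J))
√(z(-6, 11) + 351/(-331)) = √(1/(1 - 6) + 351/(-331)) = √(1/(-5) + 351*(-1/331)) = √(-⅕ - 351/331) = √(-2086/1655) = I*√3452330/1655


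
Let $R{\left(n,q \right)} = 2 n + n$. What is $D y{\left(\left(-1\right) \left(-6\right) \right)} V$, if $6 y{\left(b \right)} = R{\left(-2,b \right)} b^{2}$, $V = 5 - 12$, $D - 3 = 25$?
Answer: $7056$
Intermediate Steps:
$D = 28$ ($D = 3 + 25 = 28$)
$V = -7$ ($V = 5 - 12 = -7$)
$R{\left(n,q \right)} = 3 n$
$y{\left(b \right)} = - b^{2}$ ($y{\left(b \right)} = \frac{3 \left(-2\right) b^{2}}{6} = \frac{\left(-6\right) b^{2}}{6} = - b^{2}$)
$D y{\left(\left(-1\right) \left(-6\right) \right)} V = 28 \left(- \left(\left(-1\right) \left(-6\right)\right)^{2}\right) \left(-7\right) = 28 \left(- 6^{2}\right) \left(-7\right) = 28 \left(\left(-1\right) 36\right) \left(-7\right) = 28 \left(-36\right) \left(-7\right) = \left(-1008\right) \left(-7\right) = 7056$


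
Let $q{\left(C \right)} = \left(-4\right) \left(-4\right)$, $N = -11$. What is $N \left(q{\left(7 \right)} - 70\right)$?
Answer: $594$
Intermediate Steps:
$q{\left(C \right)} = 16$
$N \left(q{\left(7 \right)} - 70\right) = - 11 \left(16 - 70\right) = \left(-11\right) \left(-54\right) = 594$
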